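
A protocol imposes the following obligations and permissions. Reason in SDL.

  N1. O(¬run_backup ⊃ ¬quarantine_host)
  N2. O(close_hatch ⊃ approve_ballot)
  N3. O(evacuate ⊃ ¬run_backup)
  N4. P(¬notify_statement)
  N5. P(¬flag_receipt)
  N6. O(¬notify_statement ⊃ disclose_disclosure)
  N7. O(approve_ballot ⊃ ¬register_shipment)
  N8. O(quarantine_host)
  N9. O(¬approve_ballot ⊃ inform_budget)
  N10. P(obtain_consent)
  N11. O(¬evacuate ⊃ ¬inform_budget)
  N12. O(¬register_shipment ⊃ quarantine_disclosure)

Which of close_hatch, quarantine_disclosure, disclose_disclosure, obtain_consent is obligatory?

Premise 8 states O(quarantine_host) outright.
Premise 1, O(¬run_backup ⊃ ¬quarantine_host), contraposes to O(quarantine_host ⊃ run_backup); with O(quarantine_host) we get O(run_backup).
Premise 3, O(evacuate ⊃ ¬run_backup), contraposes to O(run_backup ⊃ ¬evacuate); with O(run_backup) we get O(¬evacuate).
From O(¬evacuate) and premise 11, O(¬evacuate ⊃ ¬inform_budget), we obtain O(¬inform_budget).
Premise 9, O(¬approve_ballot ⊃ inform_budget), contraposes to O(¬inform_budget ⊃ approve_ballot); with O(¬inform_budget) we get O(approve_ballot).
From O(approve_ballot) and premise 7, O(approve_ballot ⊃ ¬register_shipment), we obtain O(¬register_shipment).
With premise 12, O(¬register_shipment ⊃ quarantine_disclosure), the K-axiom yields O(quarantine_disclosure).
So O(quarantine_disclosure) holds — quarantine_disclosure is obligatory. None of the other listed options is made obligatory by any chain of premises.

quarantine_disclosure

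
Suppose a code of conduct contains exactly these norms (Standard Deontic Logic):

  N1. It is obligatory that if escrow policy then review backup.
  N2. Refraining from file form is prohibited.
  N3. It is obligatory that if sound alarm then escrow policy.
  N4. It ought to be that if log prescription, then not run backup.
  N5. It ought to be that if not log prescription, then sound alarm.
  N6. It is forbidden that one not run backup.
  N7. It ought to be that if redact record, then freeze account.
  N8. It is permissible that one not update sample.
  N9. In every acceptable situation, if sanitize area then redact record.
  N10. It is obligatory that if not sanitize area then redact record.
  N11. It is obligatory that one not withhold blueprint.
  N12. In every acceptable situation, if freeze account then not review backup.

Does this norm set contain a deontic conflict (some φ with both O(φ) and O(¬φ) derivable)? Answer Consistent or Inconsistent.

Inconsistent

Premises 9 and 10 are O(sanitize_area → redact_record) and O(¬sanitize_area → redact_record); every ideal world satisfies sanitize_area or ¬sanitize_area, so in either case redact_record holds — hence O(redact_record).
With premise 7, O(redact_record → freeze_account), the K-axiom yields O(freeze_account).
Applying K to premise 12 (O(freeze_account → ¬review_backup)) and O(freeze_account) yields O(¬review_backup).
The contrapositive of premise 1 (O(escrow_policy → review_backup)) is O(¬review_backup → ¬escrow_policy), and O(¬review_backup) is already established, so O(¬escrow_policy).
Premise 3, O(sound_alarm → escrow_policy), contraposes to O(¬escrow_policy → ¬sound_alarm); with O(¬escrow_policy) we get O(¬sound_alarm).
Premise 5 is O(¬log_prescription → sound_alarm); contrapositively O(¬sound_alarm → log_prescription). Since O(¬sound_alarm) holds, K gives O(log_prescription).
Premise 4 is O(log_prescription → ¬run_backup); since O(log_prescription), deontic closure gives O(¬run_backup).
Yet premise 6 is F(¬run_backup), i.e. O(run_backup).
We now have both O(¬run_backup) and O(run_backup) — run_backup is simultaneously obligatory and forbidden, violating the D-axiom.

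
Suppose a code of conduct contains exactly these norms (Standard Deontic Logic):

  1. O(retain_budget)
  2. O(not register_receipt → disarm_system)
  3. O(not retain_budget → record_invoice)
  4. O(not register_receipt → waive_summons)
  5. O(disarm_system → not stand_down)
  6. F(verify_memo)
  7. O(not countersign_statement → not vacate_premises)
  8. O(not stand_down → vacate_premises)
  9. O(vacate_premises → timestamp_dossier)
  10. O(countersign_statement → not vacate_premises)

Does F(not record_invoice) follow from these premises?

Premise 3 is O(not retain_budget → record_invoice), but O(not retain_budget) is not derivable from the premises, so it does not yield O(record_invoice).
No other premise forces O(record_invoice). An ideal world satisfying every premise can still have not record_invoice true, so F(not record_invoice) is not derivable.

No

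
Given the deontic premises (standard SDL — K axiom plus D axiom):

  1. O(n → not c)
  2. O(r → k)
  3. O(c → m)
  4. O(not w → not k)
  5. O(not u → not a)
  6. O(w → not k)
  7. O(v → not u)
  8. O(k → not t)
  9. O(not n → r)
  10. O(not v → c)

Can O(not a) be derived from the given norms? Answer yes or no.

Premises 4 and 6 cover both cases: O(not w → not k) and O(w → not k). Since not w ∨ w is a tautology, O(not k) follows.
Premise 2 is O(r → k); contrapositively O(not k → not r). Since O(not k) holds, K gives O(not r).
Premise 9, O(not n → r), contraposes to O(not r → n); with O(not r) we get O(n).
Applying K to premise 1 (O(n → not c)) and O(n) yields O(not c).
Premise 10, O(not v → c), contraposes to O(not c → v); with O(not c) we get O(v).
From O(v) and premise 7, O(v → not u), we obtain O(not u).
From O(not u) and premise 5, O(not u → not a), we obtain O(not a).
Premises 3, 8 do not contribute to this derivation.
So O(not a) follows.

Yes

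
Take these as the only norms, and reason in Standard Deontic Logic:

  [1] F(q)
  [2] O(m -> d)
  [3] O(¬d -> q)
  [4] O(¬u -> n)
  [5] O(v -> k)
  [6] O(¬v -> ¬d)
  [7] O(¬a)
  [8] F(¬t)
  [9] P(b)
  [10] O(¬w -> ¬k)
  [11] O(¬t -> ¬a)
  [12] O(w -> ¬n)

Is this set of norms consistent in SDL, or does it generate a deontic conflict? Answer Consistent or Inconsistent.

Consistent

Premise 11 is O(¬t -> ¬a); even if O(¬a) held, inferring O(¬t) would be affirming the consequent — invalid.
So O(¬t) is not derivable, and the apparent clash with O(t) does not arise.
A world satisfying every obligation exists (e.g. a=false, b=false, d=true, k=true, m=false, n=false, q=false, t=true, u=true, v=true, w=true); no atom is both obligatory and forbidden, so the set is consistent.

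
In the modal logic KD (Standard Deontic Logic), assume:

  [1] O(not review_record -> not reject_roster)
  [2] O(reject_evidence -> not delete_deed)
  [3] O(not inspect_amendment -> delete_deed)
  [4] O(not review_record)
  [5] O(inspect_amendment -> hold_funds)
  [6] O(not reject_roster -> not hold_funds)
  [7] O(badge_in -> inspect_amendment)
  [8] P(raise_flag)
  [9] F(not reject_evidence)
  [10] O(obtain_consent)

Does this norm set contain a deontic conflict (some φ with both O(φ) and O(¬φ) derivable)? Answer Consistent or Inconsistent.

Inconsistent

F(not reject_evidence) at premise 9 means O(reject_evidence).
Applying K to premise 2 (O(reject_evidence -> not delete_deed)) and O(reject_evidence) yields O(not delete_deed).
The contrapositive of premise 3 (O(not inspect_amendment -> delete_deed)) is O(not delete_deed -> inspect_amendment), and O(not delete_deed) is already established, so O(inspect_amendment).
Premise 5 is O(inspect_amendment -> hold_funds); since O(inspect_amendment), deontic closure gives O(hold_funds).
Premise 6 is O(not reject_roster -> not hold_funds); contrapositively O(hold_funds -> reject_roster). Since O(hold_funds) holds, K gives O(reject_roster).
Premise 1 is O(not review_record -> not reject_roster); contrapositively O(reject_roster -> review_record). Since O(reject_roster) holds, K gives O(review_record).
Yet premise 4 states O(not review_record).
We now have both O(review_record) and O(not review_record) — review_record is simultaneously obligatory and forbidden, violating the D-axiom.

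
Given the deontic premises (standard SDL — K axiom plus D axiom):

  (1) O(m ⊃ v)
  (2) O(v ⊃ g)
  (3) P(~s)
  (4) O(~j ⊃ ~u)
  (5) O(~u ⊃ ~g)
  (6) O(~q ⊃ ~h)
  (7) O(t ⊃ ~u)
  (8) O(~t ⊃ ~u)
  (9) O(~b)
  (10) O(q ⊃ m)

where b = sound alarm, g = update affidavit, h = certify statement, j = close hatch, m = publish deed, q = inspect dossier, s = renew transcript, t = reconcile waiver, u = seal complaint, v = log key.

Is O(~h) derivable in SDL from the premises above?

Yes

Premises 7 and 8 cover both cases: O(t ⊃ ~u) and O(~t ⊃ ~u). Since t ∨ ~t is a tautology, O(~u) follows.
Applying K to premise 5 (O(~u ⊃ ~g)) and O(~u) yields O(~g).
The contrapositive of premise 2 (O(v ⊃ g)) is O(~g ⊃ ~v), and O(~g) is already established, so O(~v).
The contrapositive of premise 1 (O(m ⊃ v)) is O(~v ⊃ ~m), and O(~v) is already established, so O(~m).
Premise 10, O(q ⊃ m), contraposes to O(~m ⊃ ~q); with O(~m) we get O(~q).
Premise 6 is O(~q ⊃ ~h); since O(~q), deontic closure gives O(~h).
Premises 3, 4, 9 do not contribute to this derivation.
So O(~h) follows.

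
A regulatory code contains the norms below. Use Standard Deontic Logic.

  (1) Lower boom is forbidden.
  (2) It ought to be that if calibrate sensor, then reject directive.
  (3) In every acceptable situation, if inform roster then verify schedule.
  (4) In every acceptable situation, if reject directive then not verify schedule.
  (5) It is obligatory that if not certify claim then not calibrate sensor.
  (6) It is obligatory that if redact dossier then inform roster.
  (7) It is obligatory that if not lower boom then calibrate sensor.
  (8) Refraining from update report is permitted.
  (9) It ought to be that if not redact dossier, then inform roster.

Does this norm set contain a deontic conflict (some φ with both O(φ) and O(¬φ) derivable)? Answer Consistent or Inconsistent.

Inconsistent

By case analysis on redact_dossier: premise 6 gives O(redact_dossier → inform_roster) and premise 9 gives O(¬redact_dossier → inform_roster), so O(inform_roster) either way.
From O(inform_roster) and premise 3, O(inform_roster → verify_schedule), we obtain O(verify_schedule).
The contrapositive of premise 4 (O(reject_directive → ¬verify_schedule)) is O(verify_schedule → ¬reject_directive), and O(verify_schedule) is already established, so O(¬reject_directive).
The contrapositive of premise 2 (O(calibrate_sensor → reject_directive)) is O(¬reject_directive → ¬calibrate_sensor), and O(¬reject_directive) is already established, so O(¬calibrate_sensor).
The contrapositive of premise 7 (O(¬lower_boom → calibrate_sensor)) is O(¬calibrate_sensor → lower_boom), and O(¬calibrate_sensor) is already established, so O(lower_boom).
But premise 1, F(lower_boom), means O(¬lower_boom).
We now have both O(lower_boom) and O(¬lower_boom) — lower_boom is simultaneously obligatory and forbidden, violating the D-axiom.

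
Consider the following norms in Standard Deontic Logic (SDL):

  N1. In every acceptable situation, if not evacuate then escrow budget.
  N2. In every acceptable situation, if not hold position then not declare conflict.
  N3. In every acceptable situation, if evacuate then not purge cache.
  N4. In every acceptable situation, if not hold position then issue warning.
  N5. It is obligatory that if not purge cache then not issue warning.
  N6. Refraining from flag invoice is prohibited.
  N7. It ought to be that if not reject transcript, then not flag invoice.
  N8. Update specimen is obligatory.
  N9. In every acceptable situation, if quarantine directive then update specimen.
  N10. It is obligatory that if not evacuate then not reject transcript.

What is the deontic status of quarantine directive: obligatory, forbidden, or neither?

Premise 9 is O(quarantine_directive → update_specimen); even if O(update_specimen) held, inferring O(quarantine_directive) would be affirming the consequent — invalid.
No premise or chain of K-axiom applications forces O(quarantine_directive), and none forces O(¬quarantine_directive). So quarantine_directive is neither obligatory nor forbidden under these norms.

Neither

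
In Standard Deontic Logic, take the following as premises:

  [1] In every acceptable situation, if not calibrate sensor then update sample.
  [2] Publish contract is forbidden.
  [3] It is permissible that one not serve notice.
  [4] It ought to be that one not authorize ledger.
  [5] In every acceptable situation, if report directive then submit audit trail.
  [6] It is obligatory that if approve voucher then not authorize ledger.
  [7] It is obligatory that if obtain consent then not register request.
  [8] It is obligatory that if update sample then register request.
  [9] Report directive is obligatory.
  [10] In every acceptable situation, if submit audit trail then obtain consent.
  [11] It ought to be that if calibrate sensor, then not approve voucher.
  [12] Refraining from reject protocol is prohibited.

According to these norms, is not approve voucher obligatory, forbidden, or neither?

From premise 9 we have O(report_directive).
Premise 5 is O(report_directive → submit_audit_trail); since O(report_directive), deontic closure gives O(submit_audit_trail).
Applying K to premise 10 (O(submit_audit_trail → obtain_consent)) and O(submit_audit_trail) yields O(obtain_consent).
Premise 7 is O(obtain_consent → ¬register_request); since O(obtain_consent), deontic closure gives O(¬register_request).
The contrapositive of premise 8 (O(update_sample → register_request)) is O(¬register_request → ¬update_sample), and O(¬register_request) is already established, so O(¬update_sample).
Premise 1, O(¬calibrate_sensor → update_sample), contraposes to O(¬update_sample → calibrate_sensor); with O(¬update_sample) we get O(calibrate_sensor).
From O(calibrate_sensor) and premise 11, O(calibrate_sensor → ¬approve_voucher), we obtain O(¬approve_voucher).
Premises 2, 3, 4, 6, 12 do not contribute to this derivation.
Hence ¬approve_voucher is obligatory.

Obligatory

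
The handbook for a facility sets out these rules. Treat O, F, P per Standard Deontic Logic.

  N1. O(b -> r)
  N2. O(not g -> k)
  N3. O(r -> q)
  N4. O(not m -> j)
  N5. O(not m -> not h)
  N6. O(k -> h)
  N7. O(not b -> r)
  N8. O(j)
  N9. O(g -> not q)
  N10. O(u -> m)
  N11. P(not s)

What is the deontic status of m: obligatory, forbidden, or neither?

Obligatory

Premises 7 and 1 cover both cases: O(not b -> r) and O(b -> r). Since not b ∨ b is a tautology, O(r) follows.
From O(r) and premise 3, O(r -> q), we obtain O(q).
Premise 9 is O(g -> not q); contrapositively O(q -> not g). Since O(q) holds, K gives O(not g).
Applying K to premise 2 (O(not g -> k)) and O(not g) yields O(k).
With premise 6, O(k -> h), the K-axiom yields O(h).
Premise 5, O(not m -> not h), contraposes to O(h -> m); with O(h) we get O(m).
Premises 4, 8, 10, 11 do not contribute to this derivation.
Hence m is obligatory.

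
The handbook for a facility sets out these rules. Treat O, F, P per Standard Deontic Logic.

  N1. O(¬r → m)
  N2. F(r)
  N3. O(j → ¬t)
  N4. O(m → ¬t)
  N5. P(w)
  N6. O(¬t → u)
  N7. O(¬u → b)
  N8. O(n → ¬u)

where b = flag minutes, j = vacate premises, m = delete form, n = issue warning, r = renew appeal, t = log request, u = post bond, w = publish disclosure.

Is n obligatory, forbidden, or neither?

Premise 2, F(r), is equivalent to O(¬r).
Applying K to premise 1 (O(¬r → m)) and O(¬r) yields O(m).
From O(m) and premise 4, O(m → ¬t), we obtain O(¬t).
From O(¬t) and premise 6, O(¬t → u), we obtain O(u).
The contrapositive of premise 8 (O(n → ¬u)) is O(u → ¬n), and O(u) is already established, so O(¬n).
Premises 3, 5, 7 do not contribute to this derivation.
Thus O(¬n), which is F(n): n is forbidden.

Forbidden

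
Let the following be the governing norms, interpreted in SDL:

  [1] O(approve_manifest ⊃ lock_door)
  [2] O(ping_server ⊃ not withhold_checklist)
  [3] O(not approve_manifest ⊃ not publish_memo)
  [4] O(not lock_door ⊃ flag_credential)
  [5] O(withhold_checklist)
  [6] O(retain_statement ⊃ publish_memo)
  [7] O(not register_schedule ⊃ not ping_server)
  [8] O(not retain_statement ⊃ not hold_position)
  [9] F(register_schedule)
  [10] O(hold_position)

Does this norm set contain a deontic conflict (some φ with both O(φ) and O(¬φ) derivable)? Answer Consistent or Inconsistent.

Consistent

Premise 2 is O(ping_server ⊃ not withhold_checklist), but O(ping_server) is not derivable from the premises, so it does not yield O(not withhold_checklist).
So O(not withhold_checklist) is not derivable, and the apparent clash with O(withhold_checklist) does not arise.
A world satisfying every obligation exists (e.g. approve_manifest=true, flag_credential=false, hold_position=true, lock_door=true, ping_server=false, publish_memo=true, register_schedule=false, retain_statement=true, withhold_checklist=true); no atom is both obligatory and forbidden, so the set is consistent.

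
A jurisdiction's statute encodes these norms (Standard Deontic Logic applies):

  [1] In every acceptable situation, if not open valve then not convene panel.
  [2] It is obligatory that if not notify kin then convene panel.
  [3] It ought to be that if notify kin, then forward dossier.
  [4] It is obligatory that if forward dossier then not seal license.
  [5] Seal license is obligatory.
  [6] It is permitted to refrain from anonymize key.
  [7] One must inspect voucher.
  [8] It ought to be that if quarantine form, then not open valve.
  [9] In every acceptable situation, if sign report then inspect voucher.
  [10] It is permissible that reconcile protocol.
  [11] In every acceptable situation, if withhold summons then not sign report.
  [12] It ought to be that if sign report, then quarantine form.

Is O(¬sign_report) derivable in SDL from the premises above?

Premise 5 states O(seal_license) outright.
Premise 4, O(forward_dossier → ¬seal_license), contraposes to O(seal_license → ¬forward_dossier); with O(seal_license) we get O(¬forward_dossier).
Premise 3, O(notify_kin → forward_dossier), contraposes to O(¬forward_dossier → ¬notify_kin); with O(¬forward_dossier) we get O(¬notify_kin).
Applying K to premise 2 (O(¬notify_kin → convene_panel)) and O(¬notify_kin) yields O(convene_panel).
Premise 1, O(¬open_valve → ¬convene_panel), contraposes to O(convene_panel → open_valve); with O(convene_panel) we get O(open_valve).
Premise 8, O(quarantine_form → ¬open_valve), contraposes to O(open_valve → ¬quarantine_form); with O(open_valve) we get O(¬quarantine_form).
The contrapositive of premise 12 (O(sign_report → quarantine_form)) is O(¬quarantine_form → ¬sign_report), and O(¬quarantine_form) is already established, so O(¬sign_report).
Premises 6, 7, 9, 10, 11 do not contribute to this derivation.
So O(¬sign_report) follows.

Yes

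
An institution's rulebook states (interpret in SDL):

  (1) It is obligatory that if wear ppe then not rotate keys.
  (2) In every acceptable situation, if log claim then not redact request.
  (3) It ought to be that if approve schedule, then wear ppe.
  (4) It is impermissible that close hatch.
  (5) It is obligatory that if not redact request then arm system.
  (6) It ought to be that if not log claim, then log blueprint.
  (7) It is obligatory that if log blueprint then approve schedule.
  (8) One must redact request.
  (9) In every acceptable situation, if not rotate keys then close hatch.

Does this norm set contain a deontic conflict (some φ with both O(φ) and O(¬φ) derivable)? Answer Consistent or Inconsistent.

Inconsistent

Premise 8 states O(redact_request) outright.
Premise 2 is O(log_claim → ¬redact_request); contrapositively O(redact_request → ¬log_claim). Since O(redact_request) holds, K gives O(¬log_claim).
Applying K to premise 6 (O(¬log_claim → log_blueprint)) and O(¬log_claim) yields O(log_blueprint).
With premise 7, O(log_blueprint → approve_schedule), the K-axiom yields O(approve_schedule).
With premise 3, O(approve_schedule → wear_ppe), the K-axiom yields O(wear_ppe).
From O(wear_ppe) and premise 1, O(wear_ppe → ¬rotate_keys), we obtain O(¬rotate_keys).
Premise 9 is O(¬rotate_keys → close_hatch); since O(¬rotate_keys), deontic closure gives O(close_hatch).
Yet premise 4 is F(close_hatch), i.e. O(¬close_hatch).
We now have both O(close_hatch) and O(¬close_hatch) — close_hatch is simultaneously obligatory and forbidden, violating the D-axiom.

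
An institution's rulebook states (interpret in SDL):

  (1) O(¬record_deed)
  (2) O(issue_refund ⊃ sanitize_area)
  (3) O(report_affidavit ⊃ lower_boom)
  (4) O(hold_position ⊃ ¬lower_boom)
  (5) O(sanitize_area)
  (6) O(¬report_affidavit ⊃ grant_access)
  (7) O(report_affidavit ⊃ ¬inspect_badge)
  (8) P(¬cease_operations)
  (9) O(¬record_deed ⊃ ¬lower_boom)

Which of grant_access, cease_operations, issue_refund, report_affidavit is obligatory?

Premise 1 gives O(¬record_deed).
From O(¬record_deed) and premise 9, O(¬record_deed ⊃ ¬lower_boom), we obtain O(¬lower_boom).
Premise 3 is O(report_affidavit ⊃ lower_boom); contrapositively O(¬lower_boom ⊃ ¬report_affidavit). Since O(¬lower_boom) holds, K gives O(¬report_affidavit).
With premise 6, O(¬report_affidavit ⊃ grant_access), the K-axiom yields O(grant_access).
So O(grant_access) holds — grant_access is obligatory. None of the other listed options is made obligatory by any chain of premises.

grant_access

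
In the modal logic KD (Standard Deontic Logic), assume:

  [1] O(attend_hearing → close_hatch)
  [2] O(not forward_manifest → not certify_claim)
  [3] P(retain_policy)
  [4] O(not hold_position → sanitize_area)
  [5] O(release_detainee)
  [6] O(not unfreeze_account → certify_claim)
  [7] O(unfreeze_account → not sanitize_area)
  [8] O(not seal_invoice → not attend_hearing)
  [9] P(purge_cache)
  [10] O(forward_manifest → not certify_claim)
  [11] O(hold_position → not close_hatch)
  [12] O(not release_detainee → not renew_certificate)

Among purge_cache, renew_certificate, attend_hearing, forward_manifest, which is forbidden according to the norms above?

attend_hearing

Premises 2 and 10 cover both cases: O(not forward_manifest → not certify_claim) and O(forward_manifest → not certify_claim). Since not forward_manifest ∨ forward_manifest is a tautology, O(not certify_claim) follows.
The contrapositive of premise 6 (O(not unfreeze_account → certify_claim)) is O(not certify_claim → unfreeze_account), and O(not certify_claim) is already established, so O(unfreeze_account).
Applying K to premise 7 (O(unfreeze_account → not sanitize_area)) and O(unfreeze_account) yields O(not sanitize_area).
The contrapositive of premise 4 (O(not hold_position → sanitize_area)) is O(not sanitize_area → hold_position), and O(not sanitize_area) is already established, so O(hold_position).
Applying K to premise 11 (O(hold_position → not close_hatch)) and O(hold_position) yields O(not close_hatch).
Premise 1 is O(attend_hearing → close_hatch); contrapositively O(not close_hatch → not attend_hearing). Since O(not close_hatch) holds, K gives O(not attend_hearing).
So O(not attend_hearing) holds, i.e. attend_hearing is forbidden. None of the other listed options is forbidden under the premises.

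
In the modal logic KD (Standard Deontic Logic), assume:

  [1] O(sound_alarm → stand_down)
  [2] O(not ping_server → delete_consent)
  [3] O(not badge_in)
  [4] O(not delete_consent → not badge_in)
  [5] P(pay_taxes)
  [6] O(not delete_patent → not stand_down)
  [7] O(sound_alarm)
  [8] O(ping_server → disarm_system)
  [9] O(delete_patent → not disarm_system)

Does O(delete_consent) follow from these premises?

Premise 7 gives O(sound_alarm).
Applying K to premise 1 (O(sound_alarm → stand_down)) and O(sound_alarm) yields O(stand_down).
Premise 6, O(not delete_patent → not stand_down), contraposes to O(stand_down → delete_patent); with O(stand_down) we get O(delete_patent).
Applying K to premise 9 (O(delete_patent → not disarm_system)) and O(delete_patent) yields O(not disarm_system).
Premise 8 is O(ping_server → disarm_system); contrapositively O(not disarm_system → not ping_server). Since O(not disarm_system) holds, K gives O(not ping_server).
From O(not ping_server) and premise 2, O(not ping_server → delete_consent), we obtain O(delete_consent).
Premises 3, 4, 5 do not contribute to this derivation.
So O(delete_consent) follows.

Yes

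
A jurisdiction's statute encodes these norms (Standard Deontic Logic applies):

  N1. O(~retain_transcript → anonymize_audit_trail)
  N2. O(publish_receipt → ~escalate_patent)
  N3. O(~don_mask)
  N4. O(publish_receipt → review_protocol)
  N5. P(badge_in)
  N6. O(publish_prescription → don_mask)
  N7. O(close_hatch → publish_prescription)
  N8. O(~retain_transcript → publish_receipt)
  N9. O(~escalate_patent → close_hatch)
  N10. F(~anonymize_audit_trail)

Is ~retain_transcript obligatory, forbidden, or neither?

Forbidden

Premise 3 gives O(~don_mask).
Premise 6 is O(publish_prescription → don_mask); contrapositively O(~don_mask → ~publish_prescription). Since O(~don_mask) holds, K gives O(~publish_prescription).
Premise 7 is O(close_hatch → publish_prescription); contrapositively O(~publish_prescription → ~close_hatch). Since O(~publish_prescription) holds, K gives O(~close_hatch).
Premise 9, O(~escalate_patent → close_hatch), contraposes to O(~close_hatch → escalate_patent); with O(~close_hatch) we get O(escalate_patent).
Premise 2 is O(publish_receipt → ~escalate_patent); contrapositively O(escalate_patent → ~publish_receipt). Since O(escalate_patent) holds, K gives O(~publish_receipt).
The contrapositive of premise 8 (O(~retain_transcript → publish_receipt)) is O(~publish_receipt → retain_transcript), and O(~publish_receipt) is already established, so O(retain_transcript).
Premises 1, 4, 5, 10 do not contribute to this derivation.
Thus O(retain_transcript), which is F(~retain_transcript): ~retain_transcript is forbidden.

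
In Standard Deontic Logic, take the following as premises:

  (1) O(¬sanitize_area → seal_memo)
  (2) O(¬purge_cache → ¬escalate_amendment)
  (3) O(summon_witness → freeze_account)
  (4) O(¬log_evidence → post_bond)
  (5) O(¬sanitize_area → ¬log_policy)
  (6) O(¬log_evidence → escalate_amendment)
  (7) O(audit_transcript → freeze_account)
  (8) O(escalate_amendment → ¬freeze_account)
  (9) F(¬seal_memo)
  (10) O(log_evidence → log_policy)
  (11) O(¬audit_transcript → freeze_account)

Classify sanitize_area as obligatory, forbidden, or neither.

Premises 11 and 7 cover both cases: O(¬audit_transcript → freeze_account) and O(audit_transcript → freeze_account). Since ¬audit_transcript ∨ audit_transcript is a tautology, O(freeze_account) follows.
Premise 8 is O(escalate_amendment → ¬freeze_account); contrapositively O(freeze_account → ¬escalate_amendment). Since O(freeze_account) holds, K gives O(¬escalate_amendment).
The contrapositive of premise 6 (O(¬log_evidence → escalate_amendment)) is O(¬escalate_amendment → log_evidence), and O(¬escalate_amendment) is already established, so O(log_evidence).
Premise 10 is O(log_evidence → log_policy); since O(log_evidence), deontic closure gives O(log_policy).
The contrapositive of premise 5 (O(¬sanitize_area → ¬log_policy)) is O(log_policy → sanitize_area), and O(log_policy) is already established, so O(sanitize_area).
Premises 1, 2, 3, 4, 9 do not contribute to this derivation.
Hence sanitize_area is obligatory.

Obligatory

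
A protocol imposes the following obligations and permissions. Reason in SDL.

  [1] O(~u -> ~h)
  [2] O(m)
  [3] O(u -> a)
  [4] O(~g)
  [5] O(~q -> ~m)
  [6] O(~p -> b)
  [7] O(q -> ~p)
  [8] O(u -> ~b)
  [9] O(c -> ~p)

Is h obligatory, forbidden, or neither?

Forbidden

Premise 2 states O(m) outright.
Premise 5 is O(~q -> ~m); contrapositively O(m -> q). Since O(m) holds, K gives O(q).
With premise 7, O(q -> ~p), the K-axiom yields O(~p).
From O(~p) and premise 6, O(~p -> b), we obtain O(b).
Premise 8 is O(u -> ~b); contrapositively O(b -> ~u). Since O(b) holds, K gives O(~u).
Applying K to premise 1 (O(~u -> ~h)) and O(~u) yields O(~h).
Premises 3, 4, 9 do not contribute to this derivation.
Thus O(~h), which is F(h): h is forbidden.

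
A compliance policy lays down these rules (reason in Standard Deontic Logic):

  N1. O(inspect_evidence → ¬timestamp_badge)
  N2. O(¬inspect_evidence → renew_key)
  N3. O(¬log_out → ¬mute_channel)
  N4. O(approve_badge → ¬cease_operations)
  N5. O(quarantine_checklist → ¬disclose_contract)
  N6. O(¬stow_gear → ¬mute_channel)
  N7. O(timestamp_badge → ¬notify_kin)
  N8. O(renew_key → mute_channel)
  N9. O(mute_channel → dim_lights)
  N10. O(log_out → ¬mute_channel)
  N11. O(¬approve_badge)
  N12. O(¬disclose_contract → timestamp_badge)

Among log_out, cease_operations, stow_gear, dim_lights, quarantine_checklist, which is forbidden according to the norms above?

quarantine_checklist

Premises 3 and 10 cover both cases: O(¬log_out → ¬mute_channel) and O(log_out → ¬mute_channel). Since ¬log_out ∨ log_out is a tautology, O(¬mute_channel) follows.
Premise 8 is O(renew_key → mute_channel); contrapositively O(¬mute_channel → ¬renew_key). Since O(¬mute_channel) holds, K gives O(¬renew_key).
The contrapositive of premise 2 (O(¬inspect_evidence → renew_key)) is O(¬renew_key → inspect_evidence), and O(¬renew_key) is already established, so O(inspect_evidence).
From O(inspect_evidence) and premise 1, O(inspect_evidence → ¬timestamp_badge), we obtain O(¬timestamp_badge).
The contrapositive of premise 12 (O(¬disclose_contract → timestamp_badge)) is O(¬timestamp_badge → disclose_contract), and O(¬timestamp_badge) is already established, so O(disclose_contract).
The contrapositive of premise 5 (O(quarantine_checklist → ¬disclose_contract)) is O(disclose_contract → ¬quarantine_checklist), and O(disclose_contract) is already established, so O(¬quarantine_checklist).
So O(¬quarantine_checklist) holds, i.e. quarantine_checklist is forbidden. None of the other listed options is forbidden under the premises.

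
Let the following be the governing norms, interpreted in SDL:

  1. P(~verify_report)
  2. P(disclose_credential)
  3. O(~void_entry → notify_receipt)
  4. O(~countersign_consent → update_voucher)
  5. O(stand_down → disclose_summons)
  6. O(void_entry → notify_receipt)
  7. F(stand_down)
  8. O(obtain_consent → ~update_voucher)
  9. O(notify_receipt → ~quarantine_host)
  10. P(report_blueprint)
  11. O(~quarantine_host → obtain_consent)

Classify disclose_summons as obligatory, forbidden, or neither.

Premise 5 is O(stand_down → disclose_summons), but O(stand_down) is not derivable from the premises, so it does not yield O(disclose_summons).
No premise or chain of K-axiom applications forces O(disclose_summons), and none forces O(~disclose_summons). So disclose_summons is neither obligatory nor forbidden under these norms.

Neither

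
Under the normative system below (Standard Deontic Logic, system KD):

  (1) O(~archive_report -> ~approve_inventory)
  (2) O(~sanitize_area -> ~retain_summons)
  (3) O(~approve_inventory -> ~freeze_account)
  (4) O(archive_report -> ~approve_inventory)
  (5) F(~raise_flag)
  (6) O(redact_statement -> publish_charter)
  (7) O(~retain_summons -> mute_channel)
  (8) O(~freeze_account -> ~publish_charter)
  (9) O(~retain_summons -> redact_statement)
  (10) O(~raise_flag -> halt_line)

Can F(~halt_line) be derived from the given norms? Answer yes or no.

Premise 10 is O(~raise_flag -> halt_line), but O(~raise_flag) is not derivable from the premises, so it does not yield O(halt_line).
No other premise forces O(halt_line). An ideal world satisfying every premise can still have ~halt_line true, so F(~halt_line) is not derivable.

No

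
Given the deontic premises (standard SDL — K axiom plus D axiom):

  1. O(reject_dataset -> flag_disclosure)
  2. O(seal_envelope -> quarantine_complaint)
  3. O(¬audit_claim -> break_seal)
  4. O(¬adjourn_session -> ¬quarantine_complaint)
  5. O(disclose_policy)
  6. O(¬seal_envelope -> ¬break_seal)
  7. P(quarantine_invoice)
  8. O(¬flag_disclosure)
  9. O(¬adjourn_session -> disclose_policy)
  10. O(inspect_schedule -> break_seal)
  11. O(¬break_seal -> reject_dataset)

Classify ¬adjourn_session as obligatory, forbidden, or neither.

Premise 8 gives O(¬flag_disclosure).
Premise 1, O(reject_dataset -> flag_disclosure), contraposes to O(¬flag_disclosure -> ¬reject_dataset); with O(¬flag_disclosure) we get O(¬reject_dataset).
Premise 11 is O(¬break_seal -> reject_dataset); contrapositively O(¬reject_dataset -> break_seal). Since O(¬reject_dataset) holds, K gives O(break_seal).
Premise 6 is O(¬seal_envelope -> ¬break_seal); contrapositively O(break_seal -> seal_envelope). Since O(break_seal) holds, K gives O(seal_envelope).
Premise 2 is O(seal_envelope -> quarantine_complaint); since O(seal_envelope), deontic closure gives O(quarantine_complaint).
Premise 4 is O(¬adjourn_session -> ¬quarantine_complaint); contrapositively O(quarantine_complaint -> adjourn_session). Since O(quarantine_complaint) holds, K gives O(adjourn_session).
Premises 3, 5, 7, 9, 10 do not contribute to this derivation.
Thus O(adjourn_session), which is F(¬adjourn_session): ¬adjourn_session is forbidden.

Forbidden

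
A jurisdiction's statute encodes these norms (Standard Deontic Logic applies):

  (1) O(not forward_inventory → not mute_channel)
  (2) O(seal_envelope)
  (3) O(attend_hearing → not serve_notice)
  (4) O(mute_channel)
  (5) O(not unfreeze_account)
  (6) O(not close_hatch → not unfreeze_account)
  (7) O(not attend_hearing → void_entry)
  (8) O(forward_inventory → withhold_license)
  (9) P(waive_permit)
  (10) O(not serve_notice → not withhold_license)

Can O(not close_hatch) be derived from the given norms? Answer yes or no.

No

Premise 6 is O(not close_hatch → not unfreeze_account); even if O(not unfreeze_account) held, inferring O(not close_hatch) would be affirming the consequent — invalid.
No other premise forces O(not close_hatch). An ideal world satisfying every premise can still have not close_hatch false, so O(not close_hatch) is not derivable.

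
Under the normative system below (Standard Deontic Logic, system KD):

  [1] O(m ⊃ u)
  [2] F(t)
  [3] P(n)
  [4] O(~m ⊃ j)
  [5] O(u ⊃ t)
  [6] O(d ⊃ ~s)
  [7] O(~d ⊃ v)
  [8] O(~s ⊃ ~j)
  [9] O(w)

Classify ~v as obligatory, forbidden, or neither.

Forbidden

Premise 2, F(t), is equivalent to O(~t).
Premise 5 is O(u ⊃ t); contrapositively O(~t ⊃ ~u). Since O(~t) holds, K gives O(~u).
The contrapositive of premise 1 (O(m ⊃ u)) is O(~u ⊃ ~m), and O(~u) is already established, so O(~m).
From O(~m) and premise 4, O(~m ⊃ j), we obtain O(j).
The contrapositive of premise 8 (O(~s ⊃ ~j)) is O(j ⊃ s), and O(j) is already established, so O(s).
Premise 6, O(d ⊃ ~s), contraposes to O(s ⊃ ~d); with O(s) we get O(~d).
Applying K to premise 7 (O(~d ⊃ v)) and O(~d) yields O(v).
Premises 3, 9 do not contribute to this derivation.
Thus O(v), which is F(~v): ~v is forbidden.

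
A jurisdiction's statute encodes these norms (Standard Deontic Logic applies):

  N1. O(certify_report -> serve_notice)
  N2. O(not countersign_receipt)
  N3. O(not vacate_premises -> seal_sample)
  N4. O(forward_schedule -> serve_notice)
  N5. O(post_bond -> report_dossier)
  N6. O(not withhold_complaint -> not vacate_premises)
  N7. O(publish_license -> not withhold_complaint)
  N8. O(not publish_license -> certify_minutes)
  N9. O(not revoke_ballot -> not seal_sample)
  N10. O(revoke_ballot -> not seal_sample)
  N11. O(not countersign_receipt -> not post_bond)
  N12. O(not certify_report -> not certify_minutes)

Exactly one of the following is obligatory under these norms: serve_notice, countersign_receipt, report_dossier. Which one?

serve_notice

Premises 10 and 9 cover both cases: O(revoke_ballot -> not seal_sample) and O(not revoke_ballot -> not seal_sample). Since revoke_ballot ∨ not revoke_ballot is a tautology, O(not seal_sample) follows.
The contrapositive of premise 3 (O(not vacate_premises -> seal_sample)) is O(not seal_sample -> vacate_premises), and O(not seal_sample) is already established, so O(vacate_premises).
Premise 6 is O(not withhold_complaint -> not vacate_premises); contrapositively O(vacate_premises -> withhold_complaint). Since O(vacate_premises) holds, K gives O(withhold_complaint).
Premise 7 is O(publish_license -> not withhold_complaint); contrapositively O(withhold_complaint -> not publish_license). Since O(withhold_complaint) holds, K gives O(not publish_license).
With premise 8, O(not publish_license -> certify_minutes), the K-axiom yields O(certify_minutes).
The contrapositive of premise 12 (O(not certify_report -> not certify_minutes)) is O(certify_minutes -> certify_report), and O(certify_minutes) is already established, so O(certify_report).
Applying K to premise 1 (O(certify_report -> serve_notice)) and O(certify_report) yields O(serve_notice).
So O(serve_notice) holds — serve_notice is obligatory. None of the other listed options is made obligatory by any chain of premises.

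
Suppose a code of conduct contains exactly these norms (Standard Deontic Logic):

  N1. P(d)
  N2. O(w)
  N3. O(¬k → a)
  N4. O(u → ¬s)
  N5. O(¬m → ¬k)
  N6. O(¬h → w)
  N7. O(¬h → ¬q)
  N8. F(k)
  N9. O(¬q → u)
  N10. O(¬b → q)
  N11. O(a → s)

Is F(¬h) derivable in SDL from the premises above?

F(k) at premise 8 means O(¬k).
With premise 3, O(¬k → a), the K-axiom yields O(a).
Premise 11 is O(a → s); since O(a), deontic closure gives O(s).
The contrapositive of premise 4 (O(u → ¬s)) is O(s → ¬u), and O(s) is already established, so O(¬u).
Premise 9 is O(¬q → u); contrapositively O(¬u → q). Since O(¬u) holds, K gives O(q).
Premise 7, O(¬h → ¬q), contraposes to O(q → h); with O(q) we get O(h).
Premises 1, 2, 5, 6, 10 do not contribute to this derivation.
So O(h) holds, i.e. F(¬h). The claim follows.

Yes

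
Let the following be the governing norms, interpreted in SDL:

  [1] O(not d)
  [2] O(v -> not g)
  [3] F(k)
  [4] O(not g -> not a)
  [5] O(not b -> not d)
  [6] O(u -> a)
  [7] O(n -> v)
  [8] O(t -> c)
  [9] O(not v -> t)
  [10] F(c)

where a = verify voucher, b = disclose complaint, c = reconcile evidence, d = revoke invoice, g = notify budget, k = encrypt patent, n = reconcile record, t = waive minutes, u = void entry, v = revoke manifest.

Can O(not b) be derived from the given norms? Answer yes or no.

Premise 5 is O(not b -> not d); even if O(not d) held, inferring O(not b) would be affirming the consequent — invalid.
No other premise forces O(not b). An ideal world satisfying every premise can still have not b false, so O(not b) is not derivable.

No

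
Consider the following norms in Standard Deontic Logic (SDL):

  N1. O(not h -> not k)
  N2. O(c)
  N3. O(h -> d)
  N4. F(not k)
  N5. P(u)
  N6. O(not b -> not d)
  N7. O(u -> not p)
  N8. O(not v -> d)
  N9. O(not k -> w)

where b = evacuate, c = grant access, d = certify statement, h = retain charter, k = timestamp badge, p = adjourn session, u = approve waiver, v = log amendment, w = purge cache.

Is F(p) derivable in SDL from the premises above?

Premise 7 is O(u -> not p), but O(u) is not derivable from the premises (the permission P(u) asserts only not O(not u), not O(u)), so it does not yield O(not p).
No other premise forces O(not p). An ideal world satisfying every premise can still have p true, so F(p) is not derivable.

No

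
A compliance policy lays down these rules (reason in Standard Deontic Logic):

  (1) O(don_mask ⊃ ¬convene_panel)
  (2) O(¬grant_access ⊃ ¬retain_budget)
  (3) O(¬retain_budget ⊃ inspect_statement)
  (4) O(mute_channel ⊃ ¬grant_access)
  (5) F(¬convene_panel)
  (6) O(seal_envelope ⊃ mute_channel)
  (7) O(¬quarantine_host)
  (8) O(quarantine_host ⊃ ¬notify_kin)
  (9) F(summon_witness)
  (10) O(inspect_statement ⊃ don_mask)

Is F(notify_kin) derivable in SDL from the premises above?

Premise 8 is O(quarantine_host ⊃ ¬notify_kin), but O(quarantine_host) is not derivable from the premises, so it does not yield O(¬notify_kin).
No other premise forces O(¬notify_kin). An ideal world satisfying every premise can still have notify_kin true, so F(notify_kin) is not derivable.

No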